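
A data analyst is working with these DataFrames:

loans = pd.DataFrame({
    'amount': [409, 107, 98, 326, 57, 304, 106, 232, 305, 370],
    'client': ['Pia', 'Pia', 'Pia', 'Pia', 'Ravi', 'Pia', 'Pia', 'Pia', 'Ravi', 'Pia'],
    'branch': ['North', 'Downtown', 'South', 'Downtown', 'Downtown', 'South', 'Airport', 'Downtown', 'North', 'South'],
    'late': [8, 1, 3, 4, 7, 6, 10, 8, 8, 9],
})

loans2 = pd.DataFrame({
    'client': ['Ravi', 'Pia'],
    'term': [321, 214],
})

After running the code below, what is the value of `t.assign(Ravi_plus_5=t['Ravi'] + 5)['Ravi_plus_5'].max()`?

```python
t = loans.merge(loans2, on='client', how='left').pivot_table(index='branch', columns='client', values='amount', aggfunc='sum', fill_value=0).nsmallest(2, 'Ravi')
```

merge on 'client' (how='left') → 10 rows:
   amount client    branch  late  term
0     409    Pia     North     8   214
1     107    Pia  Downtown     1   214
2      98    Pia     South     3   214
3     326    Pia  Downtown     4   214
4      57   Ravi  Downtown     7   321
5     304    Pia     South     6   214
6     106    Pia   Airport    10   214
7     232    Pia  Downtown     8   214
8     305   Ravi     North     8   321
9     370    Pia     South     9   214
pivot: rows=branch, cols=client, sum(amount):
client    Pia  Ravi
branch             
Airport   106     0
Downtown  665    57
North     409   305
South     772     0
take 2 rows with smallest Ravi:
client   Pia  Ravi
branch            
Airport  106     0
South    772     0
add column Ravi_plus_5 = t['Ravi'] + 5:
client   Pia  Ravi  Ravi_plus_5
branch                         
Airport  106     0            5
South    772     0            5
Taking the max of column 'Ravi_plus_5' gives 5.

5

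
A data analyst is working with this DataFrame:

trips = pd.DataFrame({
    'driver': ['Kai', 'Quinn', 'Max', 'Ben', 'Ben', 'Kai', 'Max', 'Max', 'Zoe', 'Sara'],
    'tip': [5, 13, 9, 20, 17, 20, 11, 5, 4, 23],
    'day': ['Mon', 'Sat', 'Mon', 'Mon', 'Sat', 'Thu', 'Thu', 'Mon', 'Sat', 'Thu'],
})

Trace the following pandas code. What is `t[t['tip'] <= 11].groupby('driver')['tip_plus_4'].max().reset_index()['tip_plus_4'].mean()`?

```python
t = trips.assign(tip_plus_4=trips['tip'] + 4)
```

10.6666666667

add column tip_plus_4 = trips['tip'] + 4:
  driver  tip  day  tip_plus_4
0    Kai    5  Mon           9
1  Quinn   13  Sat          17
2    Max    9  Mon          13
3    Ben   20  Mon          24
4    Ben   17  Sat          21
5    Kai   20  Thu          24
6    Max   11  Thu          15
7    Max    5  Mon           9
8    Zoe    4  Sat           8
9   Sara   23  Thu          27
filter rows where tip <= 11:
  driver  tip  day  tip_plus_4
0    Kai    5  Mon           9
2    Max    9  Mon          13
6    Max   11  Thu          15
7    Max    5  Mon           9
8    Zoe    4  Sat           8
group by driver, max of tip_plus_4:
driver
Kai     9
Max    15
Zoe     8
Name: tip_plus_4, dtype: int64
reset_index():
  driver  tip_plus_4
0    Kai           9
1    Max          15
2    Zoe           8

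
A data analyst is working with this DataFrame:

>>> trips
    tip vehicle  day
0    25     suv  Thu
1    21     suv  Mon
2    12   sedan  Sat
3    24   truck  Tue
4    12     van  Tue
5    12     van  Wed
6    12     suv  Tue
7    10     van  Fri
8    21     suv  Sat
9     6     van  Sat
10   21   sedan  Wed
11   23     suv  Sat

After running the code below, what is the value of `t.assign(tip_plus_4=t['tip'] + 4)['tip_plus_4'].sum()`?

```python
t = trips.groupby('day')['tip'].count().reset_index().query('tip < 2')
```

15

group by day, count of tip:
day
Fri    1
Mon    1
Sat    4
Thu    1
Tue    3
Wed    2
Name: tip, dtype: int64
reset_index():
   day  tip
0  Fri    1
1  Mon    1
2  Sat    4
3  Thu    1
4  Tue    3
5  Wed    2
filter rows where tip < 2:
   day  tip
0  Fri    1
1  Mon    1
3  Thu    1
add column tip_plus_4 = t['tip'] + 4:
   day  tip  tip_plus_4
0  Fri    1           5
1  Mon    1           5
3  Thu    1           5
sum of column 'tip_plus_4' → 15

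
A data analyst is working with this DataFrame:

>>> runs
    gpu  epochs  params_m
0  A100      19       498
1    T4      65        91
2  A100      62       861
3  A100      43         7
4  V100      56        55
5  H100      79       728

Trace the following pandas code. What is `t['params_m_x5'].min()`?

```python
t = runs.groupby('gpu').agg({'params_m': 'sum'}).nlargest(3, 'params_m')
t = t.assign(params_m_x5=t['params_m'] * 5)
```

455

group by gpu, sum of params_m:
      params_m
gpu           
A100      1366
H100       728
T4          91
V100        55
take 3 rows with largest params_m:
      params_m
gpu           
A100      1366
H100       728
T4          91
add column params_m_x5 = t['params_m'] * 5:
      params_m  params_m_x5
gpu                        
A100      1366         6830
H100       728         3640
T4          91          455
Hence 455.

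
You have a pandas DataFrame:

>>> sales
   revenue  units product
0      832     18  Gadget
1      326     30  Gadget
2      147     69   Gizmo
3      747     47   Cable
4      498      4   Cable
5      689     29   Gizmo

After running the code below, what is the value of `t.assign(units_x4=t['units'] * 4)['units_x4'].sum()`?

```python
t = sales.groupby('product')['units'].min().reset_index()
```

group by product, min of units:
product
Cable      4
Gadget    18
Gizmo     29
Name: units, dtype: int64
reset_index():
  product  units
0   Cable      4
1  Gadget     18
2   Gizmo     29
add column units_x4 = t['units'] * 4:
  product  units  units_x4
0   Cable      4        16
1  Gadget     18        72
2   Gizmo     29       116
The sum of column 'units_x4' is 204.

204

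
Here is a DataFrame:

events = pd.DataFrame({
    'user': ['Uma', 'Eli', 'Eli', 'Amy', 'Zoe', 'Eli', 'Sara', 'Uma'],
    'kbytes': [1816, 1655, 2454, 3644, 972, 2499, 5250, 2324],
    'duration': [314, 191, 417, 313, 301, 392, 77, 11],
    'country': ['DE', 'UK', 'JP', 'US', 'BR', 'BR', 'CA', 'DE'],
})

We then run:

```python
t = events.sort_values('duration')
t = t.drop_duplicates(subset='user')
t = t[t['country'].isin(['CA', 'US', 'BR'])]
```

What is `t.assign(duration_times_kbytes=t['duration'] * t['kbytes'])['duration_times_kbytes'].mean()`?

612464.666667

sort by duration:
   user  kbytes  duration country
7   Uma    2324        11      DE
6  Sara    5250        77      CA
1   Eli    1655       191      UK
4   Zoe     972       301      BR
3   Amy    3644       313      US
0   Uma    1816       314      DE
5   Eli    2499       392      BR
2   Eli    2454       417      JP
drop duplicate user (keep=first):
   user  kbytes  duration country
7   Uma    2324        11      DE
6  Sara    5250        77      CA
1   Eli    1655       191      UK
4   Zoe     972       301      BR
3   Amy    3644       313      US
filter rows where country in ['CA', 'US', 'BR']:
   user  kbytes  duration country
6  Sara    5250        77      CA
4   Zoe     972       301      BR
3   Amy    3644       313      US
add column duration_times_kbytes = t['duration'] * t['kbytes']:
   user  kbytes  duration country  duration_times_kbytes
6  Sara    5250        77      CA                 404250
4   Zoe     972       301      BR                 292572
3   Amy    3644       313      US                1140572
Reading off the mean of column 'duration_times_kbytes', we get 612464.666667.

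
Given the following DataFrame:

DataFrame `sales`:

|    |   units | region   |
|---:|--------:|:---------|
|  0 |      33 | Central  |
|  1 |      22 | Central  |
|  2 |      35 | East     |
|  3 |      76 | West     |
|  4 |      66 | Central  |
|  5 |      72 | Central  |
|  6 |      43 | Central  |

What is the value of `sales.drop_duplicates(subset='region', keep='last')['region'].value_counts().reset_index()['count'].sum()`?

3

drop duplicate region (keep=last):
   units   region
2     35     East
3     76     West
6     43  Central
value_counts of region:
region
East       1
West       1
Central    1
Name: count, dtype: int64
reset_index():
    region  count
0     East      1
1     West      1
2  Central      1
The sum of column 'count' is 3.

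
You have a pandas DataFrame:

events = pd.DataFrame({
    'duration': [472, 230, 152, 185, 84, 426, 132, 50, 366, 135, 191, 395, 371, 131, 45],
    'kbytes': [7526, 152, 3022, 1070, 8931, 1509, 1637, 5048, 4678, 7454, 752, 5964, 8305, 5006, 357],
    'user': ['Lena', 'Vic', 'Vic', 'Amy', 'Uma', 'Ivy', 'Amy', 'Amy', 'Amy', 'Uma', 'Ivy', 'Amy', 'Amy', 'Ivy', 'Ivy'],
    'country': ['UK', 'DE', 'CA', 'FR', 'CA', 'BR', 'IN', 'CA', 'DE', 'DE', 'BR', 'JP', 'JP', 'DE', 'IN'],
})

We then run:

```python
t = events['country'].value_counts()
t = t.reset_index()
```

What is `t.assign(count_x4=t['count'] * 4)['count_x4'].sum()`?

value_counts of country:
country
DE    4
CA    3
BR    2
IN    2
JP    2
UK    1
FR    1
Name: count, dtype: int64
reset_index():
  country  count
0      DE      4
1      CA      3
2      BR      2
3      IN      2
4      JP      2
5      UK      1
6      FR      1
add column count_x4 = t['count'] * 4:
  country  count  count_x4
0      DE      4        16
1      CA      3        12
2      BR      2         8
3      IN      2         8
4      JP      2         8
5      UK      1         4
6      FR      1         4
Reading off the sum of column 'count_x4', we get 60.

60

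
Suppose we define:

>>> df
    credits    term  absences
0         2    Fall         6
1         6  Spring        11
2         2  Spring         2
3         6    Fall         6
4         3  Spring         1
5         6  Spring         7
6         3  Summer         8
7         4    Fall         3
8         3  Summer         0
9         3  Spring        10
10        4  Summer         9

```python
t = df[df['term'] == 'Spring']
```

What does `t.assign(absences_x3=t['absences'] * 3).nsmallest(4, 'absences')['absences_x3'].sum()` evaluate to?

filter rows where term == 'Spring':
   credits    term  absences
1        6  Spring        11
2        2  Spring         2
4        3  Spring         1
5        6  Spring         7
9        3  Spring        10
add column absences_x3 = t['absences'] * 3:
   credits    term  absences  absences_x3
1        6  Spring        11           33
2        2  Spring         2            6
4        3  Spring         1            3
5        6  Spring         7           21
9        3  Spring        10           30
take 4 rows with smallest absences:
   credits    term  absences  absences_x3
4        3  Spring         1            3
2        2  Spring         2            6
5        6  Spring         7           21
9        3  Spring        10           30
Then the sum of column 'absences_x3': 60

60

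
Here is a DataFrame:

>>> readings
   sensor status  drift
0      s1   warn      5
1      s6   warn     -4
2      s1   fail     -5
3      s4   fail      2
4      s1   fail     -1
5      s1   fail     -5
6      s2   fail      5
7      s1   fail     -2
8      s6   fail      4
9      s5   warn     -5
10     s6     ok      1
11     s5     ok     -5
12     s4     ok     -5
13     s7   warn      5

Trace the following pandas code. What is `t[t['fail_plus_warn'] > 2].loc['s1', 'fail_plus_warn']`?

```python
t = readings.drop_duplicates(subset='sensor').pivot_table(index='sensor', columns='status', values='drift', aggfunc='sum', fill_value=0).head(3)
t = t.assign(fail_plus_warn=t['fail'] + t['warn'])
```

drop duplicate sensor (keep=first):
   sensor status  drift
0      s1   warn      5
1      s6   warn     -4
3      s4   fail      2
6      s2   fail      5
9      s5   warn     -5
13     s7   warn      5
pivot: rows=sensor, cols=status, sum(drift):
status  fail  warn
sensor            
s1         0     5
s2         5     0
s4         2     0
s5         0    -5
s6         0    -4
s7         0     5
take first 3 rows:
status  fail  warn
sensor            
s1         0     5
s2         5     0
s4         2     0
add column fail_plus_warn = t['fail'] + t['warn']:
status  fail  warn  fail_plus_warn
sensor                            
s1         0     5               5
s2         5     0               5
s4         2     0               2
filter rows where fail_plus_warn > 2:
status  fail  warn  fail_plus_warn
sensor                            
s1         0     5               5
s2         5     0               5
value at row 's1', column 'fail_plus_warn' → 5

5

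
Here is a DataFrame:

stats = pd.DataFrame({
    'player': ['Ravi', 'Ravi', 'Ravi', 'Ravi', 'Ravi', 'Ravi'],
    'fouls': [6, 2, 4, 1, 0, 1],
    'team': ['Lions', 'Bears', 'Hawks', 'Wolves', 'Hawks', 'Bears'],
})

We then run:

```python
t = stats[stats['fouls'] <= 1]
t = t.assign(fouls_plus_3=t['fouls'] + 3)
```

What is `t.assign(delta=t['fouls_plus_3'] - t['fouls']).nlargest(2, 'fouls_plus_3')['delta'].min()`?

3

filter rows where fouls <= 1:
  player  fouls    team
3   Ravi      1  Wolves
4   Ravi      0   Hawks
5   Ravi      1   Bears
add column fouls_plus_3 = t['fouls'] + 3:
  player  fouls    team  fouls_plus_3
3   Ravi      1  Wolves             4
4   Ravi      0   Hawks             3
5   Ravi      1   Bears             4
add column delta = t['fouls_plus_3'] - t['fouls']:
  player  fouls    team  fouls_plus_3  delta
3   Ravi      1  Wolves             4      3
4   Ravi      0   Hawks             3      3
5   Ravi      1   Bears             4      3
take 2 rows with largest fouls_plus_3:
  player  fouls    team  fouls_plus_3  delta
3   Ravi      1  Wolves             4      3
5   Ravi      1   Bears             4      3
Reading off the min of column 'delta', we get 3.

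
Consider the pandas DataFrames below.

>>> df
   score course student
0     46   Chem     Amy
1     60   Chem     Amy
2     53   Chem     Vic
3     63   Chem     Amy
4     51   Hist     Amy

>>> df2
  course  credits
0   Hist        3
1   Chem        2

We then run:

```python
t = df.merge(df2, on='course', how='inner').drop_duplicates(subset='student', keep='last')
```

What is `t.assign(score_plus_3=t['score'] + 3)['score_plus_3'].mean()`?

merge on 'course' (how='inner') → 5 rows:
   score course student  credits
0     46   Chem     Amy        2
1     60   Chem     Amy        2
2     53   Chem     Vic        2
3     63   Chem     Amy        2
4     51   Hist     Amy        3
drop duplicate student (keep=last):
   score course student  credits
2     53   Chem     Vic        2
4     51   Hist     Amy        3
add column score_plus_3 = t['score'] + 3:
   score course student  credits  score_plus_3
2     53   Chem     Vic        2            56
4     51   Hist     Amy        3            54
The mean of column 'score_plus_3' is 55.0.

55.0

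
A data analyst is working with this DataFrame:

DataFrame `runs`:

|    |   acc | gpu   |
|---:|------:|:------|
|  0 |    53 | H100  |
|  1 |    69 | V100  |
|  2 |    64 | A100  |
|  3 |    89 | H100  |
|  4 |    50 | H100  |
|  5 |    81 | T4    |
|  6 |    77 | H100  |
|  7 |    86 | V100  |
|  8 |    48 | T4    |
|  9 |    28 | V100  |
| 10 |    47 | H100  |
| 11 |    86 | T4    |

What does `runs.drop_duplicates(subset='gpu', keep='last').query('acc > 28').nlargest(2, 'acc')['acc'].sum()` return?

150

drop duplicate gpu (keep=last):
    acc   gpu
2    64  A100
9    28  V100
10   47  H100
11   86    T4
filter rows where acc > 28:
    acc   gpu
2    64  A100
10   47  H100
11   86    T4
take 2 rows with largest acc:
    acc   gpu
11   86    T4
2    64  A100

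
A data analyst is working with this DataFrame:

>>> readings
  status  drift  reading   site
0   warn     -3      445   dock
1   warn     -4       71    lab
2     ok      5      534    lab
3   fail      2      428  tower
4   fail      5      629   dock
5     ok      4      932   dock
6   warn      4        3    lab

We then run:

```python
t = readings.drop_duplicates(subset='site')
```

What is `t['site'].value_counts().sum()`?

drop duplicate site (keep=first):
  status  drift  reading   site
0   warn     -3      445   dock
1   warn     -4       71    lab
3   fail      2      428  tower
value_counts of site:
site
dock     1
lab      1
tower    1
Name: count, dtype: int64
Hence 3.

3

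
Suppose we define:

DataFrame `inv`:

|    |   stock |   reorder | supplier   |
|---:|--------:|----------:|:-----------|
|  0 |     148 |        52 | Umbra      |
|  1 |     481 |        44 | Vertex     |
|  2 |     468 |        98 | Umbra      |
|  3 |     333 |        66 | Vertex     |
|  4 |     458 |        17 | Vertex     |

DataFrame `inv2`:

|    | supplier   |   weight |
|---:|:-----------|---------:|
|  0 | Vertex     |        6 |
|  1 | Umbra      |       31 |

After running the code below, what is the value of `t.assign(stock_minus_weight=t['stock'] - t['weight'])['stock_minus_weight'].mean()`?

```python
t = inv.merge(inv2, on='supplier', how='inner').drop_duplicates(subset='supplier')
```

merge on 'supplier' (how='inner') → 5 rows:
   stock  reorder supplier  weight
0    148       52    Umbra      31
1    481       44   Vertex       6
2    468       98    Umbra      31
3    333       66   Vertex       6
4    458       17   Vertex       6
drop duplicate supplier (keep=first):
   stock  reorder supplier  weight
0    148       52    Umbra      31
1    481       44   Vertex       6
add column stock_minus_weight = t['stock'] - t['weight']:
   stock  reorder supplier  weight  stock_minus_weight
0    148       52    Umbra      31                 117
1    481       44   Vertex       6                 475

296.0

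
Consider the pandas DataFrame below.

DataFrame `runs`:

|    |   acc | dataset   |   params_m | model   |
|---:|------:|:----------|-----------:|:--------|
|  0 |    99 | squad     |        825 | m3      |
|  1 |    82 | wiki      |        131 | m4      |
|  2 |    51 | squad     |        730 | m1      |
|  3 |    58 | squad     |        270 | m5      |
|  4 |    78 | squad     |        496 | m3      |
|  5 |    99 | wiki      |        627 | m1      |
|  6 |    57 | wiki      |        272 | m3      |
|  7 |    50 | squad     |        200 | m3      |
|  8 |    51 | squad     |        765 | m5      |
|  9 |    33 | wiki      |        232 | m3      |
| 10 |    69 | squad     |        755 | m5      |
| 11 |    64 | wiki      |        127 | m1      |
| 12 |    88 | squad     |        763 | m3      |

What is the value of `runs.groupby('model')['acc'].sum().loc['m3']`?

405

group by model, sum of acc:
model
m1    214
m3    405
m4     82
m5    178
Name: acc, dtype: int64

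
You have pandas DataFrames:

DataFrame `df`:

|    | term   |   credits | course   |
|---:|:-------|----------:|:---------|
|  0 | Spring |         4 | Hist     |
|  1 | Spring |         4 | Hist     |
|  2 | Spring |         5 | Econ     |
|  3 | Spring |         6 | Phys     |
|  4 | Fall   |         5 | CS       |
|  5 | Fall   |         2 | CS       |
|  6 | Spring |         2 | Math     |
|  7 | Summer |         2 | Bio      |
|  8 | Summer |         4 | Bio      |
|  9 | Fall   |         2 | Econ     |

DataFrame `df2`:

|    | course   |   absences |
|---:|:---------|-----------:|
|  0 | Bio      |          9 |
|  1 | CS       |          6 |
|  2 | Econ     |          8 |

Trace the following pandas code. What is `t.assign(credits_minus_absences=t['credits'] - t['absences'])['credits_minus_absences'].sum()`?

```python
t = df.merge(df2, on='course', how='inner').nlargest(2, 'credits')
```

-4

merge on 'course' (how='inner') → 6 rows:
     term  credits course  absences
0  Spring        5   Econ         8
1    Fall        5     CS         6
2    Fall        2     CS         6
3  Summer        2    Bio         9
4  Summer        4    Bio         9
5    Fall        2   Econ         8
take 2 rows with largest credits:
     term  credits course  absences
0  Spring        5   Econ         8
1    Fall        5     CS         6
add column credits_minus_absences = t['credits'] - t['absences']:
     term  credits course  absences  credits_minus_absences
0  Spring        5   Econ         8                      -3
1    Fall        5     CS         6                      -1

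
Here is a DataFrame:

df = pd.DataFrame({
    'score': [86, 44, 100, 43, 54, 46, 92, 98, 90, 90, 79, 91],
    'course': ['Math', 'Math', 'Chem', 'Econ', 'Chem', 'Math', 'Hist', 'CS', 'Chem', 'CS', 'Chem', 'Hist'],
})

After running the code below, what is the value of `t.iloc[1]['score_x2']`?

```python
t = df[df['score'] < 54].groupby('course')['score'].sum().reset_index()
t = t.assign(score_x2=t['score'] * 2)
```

filter rows where score < 54:
   score course
1     44   Math
3     43   Econ
5     46   Math
group by course, sum of score:
course
Econ    43
Math    90
Name: score, dtype: int64
reset_index():
  course  score
0   Econ     43
1   Math     90
add column score_x2 = t['score'] * 2:
  course  score  score_x2
0   Econ     43        86
1   Math     90       180
Finally, value at position 1, column 'score_x2' = 180.

180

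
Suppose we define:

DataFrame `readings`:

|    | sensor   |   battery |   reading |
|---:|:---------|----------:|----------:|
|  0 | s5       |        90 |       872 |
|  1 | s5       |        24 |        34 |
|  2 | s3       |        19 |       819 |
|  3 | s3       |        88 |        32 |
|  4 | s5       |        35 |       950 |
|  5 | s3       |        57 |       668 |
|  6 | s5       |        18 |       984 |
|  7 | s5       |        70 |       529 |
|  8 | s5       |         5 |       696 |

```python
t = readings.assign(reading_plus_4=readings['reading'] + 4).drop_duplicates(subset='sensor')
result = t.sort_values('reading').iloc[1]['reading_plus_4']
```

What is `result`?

876

add column reading_plus_4 = readings['reading'] + 4:
  sensor  battery  reading  reading_plus_4
0     s5       90      872             876
1     s5       24       34              38
2     s3       19      819             823
3     s3       88       32              36
4     s5       35      950             954
5     s3       57      668             672
6     s5       18      984             988
7     s5       70      529             533
8     s5        5      696             700
drop duplicate sensor (keep=first):
  sensor  battery  reading  reading_plus_4
0     s5       90      872             876
2     s3       19      819             823
sort by reading:
  sensor  battery  reading  reading_plus_4
2     s3       19      819             823
0     s5       90      872             876
Then the value at position 1, column 'reading_plus_4': 876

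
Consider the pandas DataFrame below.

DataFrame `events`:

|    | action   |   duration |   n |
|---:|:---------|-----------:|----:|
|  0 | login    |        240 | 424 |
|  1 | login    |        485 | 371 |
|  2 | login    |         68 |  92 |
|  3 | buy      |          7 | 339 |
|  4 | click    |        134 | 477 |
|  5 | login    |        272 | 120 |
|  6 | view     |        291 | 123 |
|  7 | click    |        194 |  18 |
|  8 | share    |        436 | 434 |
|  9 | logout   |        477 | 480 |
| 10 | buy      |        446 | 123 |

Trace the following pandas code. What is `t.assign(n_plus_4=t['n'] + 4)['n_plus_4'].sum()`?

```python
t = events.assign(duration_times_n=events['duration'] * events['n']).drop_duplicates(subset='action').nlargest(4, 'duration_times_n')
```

add column duration_times_n = events['duration'] * events['n']:
    action  duration    n  duration_times_n
0    login       240  424            101760
1    login       485  371            179935
2    login        68   92              6256
3      buy         7  339              2373
4    click       134  477             63918
5    login       272  120             32640
6     view       291  123             35793
7    click       194   18              3492
8    share       436  434            189224
9   logout       477  480            228960
10     buy       446  123             54858
drop duplicate action (keep=first):
   action  duration    n  duration_times_n
0   login       240  424            101760
3     buy         7  339              2373
4   click       134  477             63918
6    view       291  123             35793
8   share       436  434            189224
9  logout       477  480            228960
take 4 rows with largest duration_times_n:
   action  duration    n  duration_times_n
9  logout       477  480            228960
8   share       436  434            189224
0   login       240  424            101760
4   click       134  477             63918
add column n_plus_4 = t['n'] + 4:
   action  duration    n  duration_times_n  n_plus_4
9  logout       477  480            228960       484
8   share       436  434            189224       438
0   login       240  424            101760       428
4   click       134  477             63918       481
Hence 1831.

1831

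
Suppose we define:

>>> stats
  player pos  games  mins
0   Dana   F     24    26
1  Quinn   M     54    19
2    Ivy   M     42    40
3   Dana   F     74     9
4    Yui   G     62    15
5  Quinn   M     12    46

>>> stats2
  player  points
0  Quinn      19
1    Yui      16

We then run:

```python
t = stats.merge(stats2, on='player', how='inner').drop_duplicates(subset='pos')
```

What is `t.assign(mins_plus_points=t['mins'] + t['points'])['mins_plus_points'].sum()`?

69

merge on 'player' (how='inner') → 3 rows:
  player pos  games  mins  points
0  Quinn   M     54    19      19
1    Yui   G     62    15      16
2  Quinn   M     12    46      19
drop duplicate pos (keep=first):
  player pos  games  mins  points
0  Quinn   M     54    19      19
1    Yui   G     62    15      16
add column mins_plus_points = t['mins'] + t['points']:
  player pos  games  mins  points  mins_plus_points
0  Quinn   M     54    19      19                38
1    Yui   G     62    15      16                31
Taking the sum of column 'mins_plus_points' gives 69.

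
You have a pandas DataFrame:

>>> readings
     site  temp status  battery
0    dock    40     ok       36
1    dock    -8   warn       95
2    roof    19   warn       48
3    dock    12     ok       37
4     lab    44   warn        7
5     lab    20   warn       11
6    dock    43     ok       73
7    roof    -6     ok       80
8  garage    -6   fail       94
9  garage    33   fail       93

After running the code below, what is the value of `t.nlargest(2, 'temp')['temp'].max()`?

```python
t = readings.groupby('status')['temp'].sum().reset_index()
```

group by status, sum of temp:
status
fail    27
ok      89
warn    75
Name: temp, dtype: int64
reset_index():
  status  temp
0   fail    27
1     ok    89
2   warn    75
take 2 rows with largest temp:
  status  temp
1     ok    89
2   warn    75
So max() = 89.

89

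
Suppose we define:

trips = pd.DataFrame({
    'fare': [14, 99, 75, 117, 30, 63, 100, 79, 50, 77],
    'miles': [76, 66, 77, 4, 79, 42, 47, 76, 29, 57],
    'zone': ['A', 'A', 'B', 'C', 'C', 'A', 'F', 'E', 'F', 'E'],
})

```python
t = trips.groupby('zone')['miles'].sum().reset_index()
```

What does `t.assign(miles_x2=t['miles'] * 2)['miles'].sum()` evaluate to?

group by zone, sum of miles:
zone
A    184
B     77
C     83
E    133
F     76
Name: miles, dtype: int64
reset_index():
  zone  miles
0    A    184
1    B     77
2    C     83
3    E    133
4    F     76
add column miles_x2 = t['miles'] * 2:
  zone  miles  miles_x2
0    A    184       368
1    B     77       154
2    C     83       166
3    E    133       266
4    F     76       152
Finally, sum of column 'miles' = 553.

553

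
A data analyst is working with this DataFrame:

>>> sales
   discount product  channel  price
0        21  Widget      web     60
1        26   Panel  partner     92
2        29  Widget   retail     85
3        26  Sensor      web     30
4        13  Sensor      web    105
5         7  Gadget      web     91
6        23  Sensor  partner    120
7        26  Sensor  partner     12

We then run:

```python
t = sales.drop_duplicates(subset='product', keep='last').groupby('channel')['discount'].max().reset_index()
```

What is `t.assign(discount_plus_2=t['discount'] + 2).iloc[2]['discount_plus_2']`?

drop duplicate product (keep=last):
   discount product  channel  price
1        26   Panel  partner     92
2        29  Widget   retail     85
5         7  Gadget      web     91
7        26  Sensor  partner     12
group by channel, max of discount:
channel
partner    26
retail     29
web         7
Name: discount, dtype: int64
reset_index():
   channel  discount
0  partner        26
1   retail        29
2      web         7
add column discount_plus_2 = t['discount'] + 2:
   channel  discount  discount_plus_2
0  partner        26               28
1   retail        29               31
2      web         7                9
Finally, value at position 2, column 'discount_plus_2' = 9.

9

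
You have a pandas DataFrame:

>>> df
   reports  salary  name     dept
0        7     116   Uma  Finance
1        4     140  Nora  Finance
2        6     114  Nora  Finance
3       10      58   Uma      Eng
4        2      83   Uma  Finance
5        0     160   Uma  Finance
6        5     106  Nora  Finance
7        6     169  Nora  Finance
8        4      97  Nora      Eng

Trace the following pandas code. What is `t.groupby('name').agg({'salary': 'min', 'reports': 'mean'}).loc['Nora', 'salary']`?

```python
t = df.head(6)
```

114

take first 6 rows:
   reports  salary  name     dept
0        7     116   Uma  Finance
1        4     140  Nora  Finance
2        6     114  Nora  Finance
3       10      58   Uma      Eng
4        2      83   Uma  Finance
5        0     160   Uma  Finance
group by name: min(salary), mean(reports):
      salary  reports
name                 
Nora     114     5.00
Uma       58     4.75
value at row 'Nora', column 'salary' → 114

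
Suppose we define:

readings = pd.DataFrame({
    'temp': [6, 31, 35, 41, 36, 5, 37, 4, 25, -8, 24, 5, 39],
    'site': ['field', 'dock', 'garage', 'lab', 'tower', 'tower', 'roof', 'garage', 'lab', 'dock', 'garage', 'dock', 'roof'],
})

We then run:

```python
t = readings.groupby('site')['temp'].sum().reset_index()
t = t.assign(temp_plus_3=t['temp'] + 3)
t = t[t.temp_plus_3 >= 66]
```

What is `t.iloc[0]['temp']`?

63

group by site, sum of temp:
site
dock      28
field      6
garage    63
lab       66
roof      76
tower     41
Name: temp, dtype: int64
reset_index():
     site  temp
0    dock    28
1   field     6
2  garage    63
3     lab    66
4    roof    76
5   tower    41
add column temp_plus_3 = t['temp'] + 3:
     site  temp  temp_plus_3
0    dock    28           31
1   field     6            9
2  garage    63           66
3     lab    66           69
4    roof    76           79
5   tower    41           44
filter rows where temp_plus_3 >= 66:
     site  temp  temp_plus_3
2  garage    63           66
3     lab    66           69
4    roof    76           79
Finally, value at position 0, column 'temp' = 63.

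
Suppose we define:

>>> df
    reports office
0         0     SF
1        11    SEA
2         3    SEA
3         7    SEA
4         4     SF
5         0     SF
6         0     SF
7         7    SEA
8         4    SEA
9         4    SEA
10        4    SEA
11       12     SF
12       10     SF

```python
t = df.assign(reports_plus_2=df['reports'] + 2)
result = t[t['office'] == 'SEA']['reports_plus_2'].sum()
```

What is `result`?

54

add column reports_plus_2 = df['reports'] + 2:
    reports office  reports_plus_2
0         0     SF               2
1        11    SEA              13
2         3    SEA               5
3         7    SEA               9
4         4     SF               6
5         0     SF               2
6         0     SF               2
7         7    SEA               9
8         4    SEA               6
9         4    SEA               6
10        4    SEA               6
11       12     SF              14
12       10     SF              12
filter rows where office == 'SEA':
    reports office  reports_plus_2
1        11    SEA              13
2         3    SEA               5
3         7    SEA               9
7         7    SEA               9
8         4    SEA               6
9         4    SEA               6
10        4    SEA               6
Reading off the sum of column 'reports_plus_2', we get 54.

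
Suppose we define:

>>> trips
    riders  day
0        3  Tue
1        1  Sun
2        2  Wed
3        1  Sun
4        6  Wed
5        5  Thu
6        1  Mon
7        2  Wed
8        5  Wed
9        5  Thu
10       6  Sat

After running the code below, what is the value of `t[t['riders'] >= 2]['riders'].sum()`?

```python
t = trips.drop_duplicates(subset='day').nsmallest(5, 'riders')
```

drop duplicate day (keep=first):
    riders  day
0        3  Tue
1        1  Sun
2        2  Wed
5        5  Thu
6        1  Mon
10       6  Sat
take 5 rows with smallest riders:
   riders  day
1       1  Sun
6       1  Mon
2       2  Wed
0       3  Tue
5       5  Thu
filter rows where riders >= 2:
   riders  day
2       2  Wed
0       3  Tue
5       5  Thu
Finally, sum of column 'riders' = 10.

10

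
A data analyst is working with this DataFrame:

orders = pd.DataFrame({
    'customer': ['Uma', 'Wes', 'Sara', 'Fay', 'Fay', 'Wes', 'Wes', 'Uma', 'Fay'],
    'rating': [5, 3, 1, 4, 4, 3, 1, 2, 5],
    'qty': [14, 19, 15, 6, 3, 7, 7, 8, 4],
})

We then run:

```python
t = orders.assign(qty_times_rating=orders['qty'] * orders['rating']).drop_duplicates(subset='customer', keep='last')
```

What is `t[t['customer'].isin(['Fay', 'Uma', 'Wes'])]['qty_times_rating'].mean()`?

add column qty_times_rating = orders['qty'] * orders['rating']:
  customer  rating  qty  qty_times_rating
0      Uma       5   14                70
1      Wes       3   19                57
2     Sara       1   15                15
3      Fay       4    6                24
4      Fay       4    3                12
5      Wes       3    7                21
6      Wes       1    7                 7
7      Uma       2    8                16
8      Fay       5    4                20
drop duplicate customer (keep=last):
  customer  rating  qty  qty_times_rating
2     Sara       1   15                15
6      Wes       1    7                 7
7      Uma       2    8                16
8      Fay       5    4                20
filter rows where customer in ['Fay', 'Uma', 'Wes']:
  customer  rating  qty  qty_times_rating
6      Wes       1    7                 7
7      Uma       2    8                16
8      Fay       5    4                20
Reading off the mean of column 'qty_times_rating', we get 14.3333333333.

14.3333333333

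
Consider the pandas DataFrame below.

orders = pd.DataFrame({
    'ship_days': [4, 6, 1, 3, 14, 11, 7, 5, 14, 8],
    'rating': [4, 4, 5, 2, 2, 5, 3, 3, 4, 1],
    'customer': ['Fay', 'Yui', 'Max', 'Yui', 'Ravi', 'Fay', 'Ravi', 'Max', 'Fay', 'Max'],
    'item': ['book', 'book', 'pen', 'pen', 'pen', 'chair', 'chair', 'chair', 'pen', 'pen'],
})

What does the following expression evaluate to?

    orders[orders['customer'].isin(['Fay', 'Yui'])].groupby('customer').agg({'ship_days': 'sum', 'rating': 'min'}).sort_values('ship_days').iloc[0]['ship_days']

filter rows where customer in ['Fay', 'Yui']:
   ship_days  rating customer   item
0          4       4      Fay   book
1          6       4      Yui   book
3          3       2      Yui    pen
5         11       5      Fay  chair
8         14       4      Fay    pen
group by customer: sum(ship_days), min(rating):
          ship_days  rating
customer                   
Fay              29       4
Yui               9       2
sort by ship_days:
          ship_days  rating
customer                   
Yui               9       2
Fay              29       4
Then the value at position 0, column 'ship_days': 9

9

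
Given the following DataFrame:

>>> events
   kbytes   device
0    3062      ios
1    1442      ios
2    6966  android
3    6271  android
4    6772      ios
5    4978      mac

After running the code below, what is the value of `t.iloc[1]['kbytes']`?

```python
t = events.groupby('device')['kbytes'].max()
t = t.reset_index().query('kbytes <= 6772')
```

group by device, max of kbytes:
device
android    6966
ios        6772
mac        4978
Name: kbytes, dtype: int64
reset_index():
    device  kbytes
0  android    6966
1      ios    6772
2      mac    4978
filter rows where kbytes <= 6772:
  device  kbytes
1    ios    6772
2    mac    4978
The value at position 1, column 'kbytes' is 4978.

4978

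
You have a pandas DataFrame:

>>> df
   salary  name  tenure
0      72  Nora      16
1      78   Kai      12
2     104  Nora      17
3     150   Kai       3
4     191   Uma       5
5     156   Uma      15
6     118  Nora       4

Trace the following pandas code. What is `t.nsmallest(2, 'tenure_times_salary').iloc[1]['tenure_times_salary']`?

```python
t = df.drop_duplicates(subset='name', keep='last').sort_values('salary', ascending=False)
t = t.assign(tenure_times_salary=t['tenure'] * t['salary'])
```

472

drop duplicate name (keep=last):
   salary  name  tenure
3     150   Kai       3
5     156   Uma      15
6     118  Nora       4
sort by salary descending:
   salary  name  tenure
5     156   Uma      15
3     150   Kai       3
6     118  Nora       4
add column tenure_times_salary = t['tenure'] * t['salary']:
   salary  name  tenure  tenure_times_salary
5     156   Uma      15                 2340
3     150   Kai       3                  450
6     118  Nora       4                  472
take 2 rows with smallest tenure_times_salary:
   salary  name  tenure  tenure_times_salary
3     150   Kai       3                  450
6     118  Nora       4                  472
Then the value at position 1, column 'tenure_times_salary': 472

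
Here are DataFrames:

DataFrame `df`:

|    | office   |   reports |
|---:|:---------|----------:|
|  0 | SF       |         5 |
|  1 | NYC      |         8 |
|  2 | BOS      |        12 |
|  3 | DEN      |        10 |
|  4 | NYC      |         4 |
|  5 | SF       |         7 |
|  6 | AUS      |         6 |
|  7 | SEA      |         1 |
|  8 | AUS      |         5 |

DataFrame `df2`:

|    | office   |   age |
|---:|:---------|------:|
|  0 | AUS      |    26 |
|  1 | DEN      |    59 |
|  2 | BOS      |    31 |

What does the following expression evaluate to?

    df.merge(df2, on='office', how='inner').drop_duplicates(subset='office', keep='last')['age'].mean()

merge on 'office' (how='inner') → 4 rows:
  office  reports  age
0    BOS       12   31
1    DEN       10   59
2    AUS        6   26
3    AUS        5   26
drop duplicate office (keep=last):
  office  reports  age
0    BOS       12   31
1    DEN       10   59
3    AUS        5   26

38.6666666667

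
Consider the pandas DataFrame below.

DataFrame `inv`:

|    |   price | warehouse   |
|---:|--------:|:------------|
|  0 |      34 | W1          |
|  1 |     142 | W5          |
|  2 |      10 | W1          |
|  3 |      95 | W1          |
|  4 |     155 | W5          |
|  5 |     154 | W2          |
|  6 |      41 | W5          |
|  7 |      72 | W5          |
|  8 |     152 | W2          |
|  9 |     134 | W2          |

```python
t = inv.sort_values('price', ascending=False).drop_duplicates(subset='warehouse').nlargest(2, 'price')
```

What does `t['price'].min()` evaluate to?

sort by price descending:
   price warehouse
4    155        W5
5    154        W2
8    152        W2
1    142        W5
9    134        W2
3     95        W1
7     72        W5
6     41        W5
0     34        W1
2     10        W1
drop duplicate warehouse (keep=first):
   price warehouse
4    155        W5
5    154        W2
3     95        W1
take 2 rows with largest price:
   price warehouse
4    155        W5
5    154        W2
min of column 'price' → 154

154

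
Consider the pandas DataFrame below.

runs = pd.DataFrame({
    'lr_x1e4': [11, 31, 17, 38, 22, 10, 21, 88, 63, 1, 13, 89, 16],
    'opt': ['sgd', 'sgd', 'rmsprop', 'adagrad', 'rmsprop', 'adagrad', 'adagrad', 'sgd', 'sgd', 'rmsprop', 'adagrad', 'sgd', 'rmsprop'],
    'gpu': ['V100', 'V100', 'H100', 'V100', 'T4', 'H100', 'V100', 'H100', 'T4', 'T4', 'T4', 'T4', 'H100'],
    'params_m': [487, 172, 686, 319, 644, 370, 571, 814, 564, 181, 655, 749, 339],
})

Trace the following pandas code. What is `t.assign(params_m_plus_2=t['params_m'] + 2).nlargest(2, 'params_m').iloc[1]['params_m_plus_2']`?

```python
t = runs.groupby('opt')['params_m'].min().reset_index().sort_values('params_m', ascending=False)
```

group by opt, min of params_m:
opt
adagrad    319
rmsprop    181
sgd        172
Name: params_m, dtype: int64
reset_index():
       opt  params_m
0  adagrad       319
1  rmsprop       181
2      sgd       172
sort by params_m descending:
       opt  params_m
0  adagrad       319
1  rmsprop       181
2      sgd       172
add column params_m_plus_2 = t['params_m'] + 2:
       opt  params_m  params_m_plus_2
0  adagrad       319              321
1  rmsprop       181              183
2      sgd       172              174
take 2 rows with largest params_m:
       opt  params_m  params_m_plus_2
0  adagrad       319              321
1  rmsprop       181              183
value at position 1, column 'params_m_plus_2' → 183

183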